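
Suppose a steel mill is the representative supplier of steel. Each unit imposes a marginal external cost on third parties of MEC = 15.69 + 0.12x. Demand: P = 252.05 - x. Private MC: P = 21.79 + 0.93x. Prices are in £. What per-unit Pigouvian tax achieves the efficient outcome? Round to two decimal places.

tax = £28.25 per unit

Social marginal cost = private MC + MEC = 37.48 + 1.05x.
Set SMC = demand: 37.48 + 1.05x = 252.05 - x → x* = 104.6683.
The Pigouvian tax equals MEC at x*: 15.69 + 0.12×104.6683 = 28.2502.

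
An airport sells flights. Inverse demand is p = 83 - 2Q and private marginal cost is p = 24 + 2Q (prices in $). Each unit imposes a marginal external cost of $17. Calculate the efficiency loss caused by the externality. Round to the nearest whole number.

Market equilibrium (private): 24 + 2Q = 83 - 2Q → Q_m = 14.7500.
Social marginal cost = private MC + MEC = 41 + 2Q.
Set SMC = demand: 41 + 2Q = 83 - 2Q → Q* = 10.5000.
The loss is the area between SMC and demand from Q* to Q_m; with linear curves that's a triangle of height MEC(Q_m).
DWL = ½ × 4.2500 × 17.0000 = 36.1250.

DWL = $36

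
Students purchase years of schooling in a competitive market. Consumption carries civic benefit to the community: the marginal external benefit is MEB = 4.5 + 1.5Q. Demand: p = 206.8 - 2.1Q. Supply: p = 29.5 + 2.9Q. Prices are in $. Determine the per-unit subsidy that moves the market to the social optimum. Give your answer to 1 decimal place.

subsidy = $82.4 per unit

Social marginal benefit = demand + MEB = 211.3 - 0.6Q.
Set SMB = MC: 211.3 - 0.6Q = 29.5 + 2.9Q → Q* = 51.9429.
The Pigouvian subsidy equals MEB at Q*: 4.5 + 1.5×51.9429 = 82.4144.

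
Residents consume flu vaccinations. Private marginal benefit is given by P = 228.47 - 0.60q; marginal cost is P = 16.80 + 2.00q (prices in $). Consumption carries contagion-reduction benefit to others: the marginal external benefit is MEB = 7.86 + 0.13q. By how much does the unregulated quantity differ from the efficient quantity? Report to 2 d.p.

7.47 units

Market equilibrium (private): 16.80 + 2.00q = 228.47 - 0.60q → q_m = 81.4115.
Social marginal benefit = demand + MEB = 236.33 - 0.47q.
Set SMB = MC: 236.33 - 0.47q = 16.80 + 2.00q → q* = 88.8785.
Gap = |81.4115 − 88.8785| = 7.4670.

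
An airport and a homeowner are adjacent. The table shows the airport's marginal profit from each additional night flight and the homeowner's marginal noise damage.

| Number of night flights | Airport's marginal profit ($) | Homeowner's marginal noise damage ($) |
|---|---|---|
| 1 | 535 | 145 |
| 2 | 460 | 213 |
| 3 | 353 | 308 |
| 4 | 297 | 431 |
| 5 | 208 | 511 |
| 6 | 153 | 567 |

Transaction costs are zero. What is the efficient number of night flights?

3

Bargaining reaches the level where marginal profit last exceeds marginal noise damage.
That holds through level 3 (353 ≥ 308) but not at 4 (297 < 431).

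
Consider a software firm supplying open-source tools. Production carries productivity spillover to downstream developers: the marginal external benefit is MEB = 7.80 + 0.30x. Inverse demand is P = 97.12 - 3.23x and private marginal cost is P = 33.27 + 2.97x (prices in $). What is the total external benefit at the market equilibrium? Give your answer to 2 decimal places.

Market equilibrium (private): 33.27 + 2.97x = 97.12 - 3.23x → x_m = 10.2984.
Total external benefit = ∫₀^{x_m} (7.80 + 0.30x) dx = 7.80×10.2984 + ½×0.30×10.2984² = 96.2361.

$96.24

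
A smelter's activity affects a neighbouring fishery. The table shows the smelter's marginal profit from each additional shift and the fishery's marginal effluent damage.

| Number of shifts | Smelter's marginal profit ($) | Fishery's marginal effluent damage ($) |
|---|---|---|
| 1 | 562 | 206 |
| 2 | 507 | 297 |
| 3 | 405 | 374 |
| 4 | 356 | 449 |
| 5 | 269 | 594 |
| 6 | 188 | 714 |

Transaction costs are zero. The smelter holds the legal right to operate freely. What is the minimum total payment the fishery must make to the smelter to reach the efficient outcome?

Left alone the smelter would choose level 6 (marginal profit stays positive).
Efficient level: k* = 3 (marginal profit ≥ marginal effluent damage through 3).
The fishery must at least cover the smelter's forgone profit from cutting 6→3: 356 + 269 + 188 = 813.

$813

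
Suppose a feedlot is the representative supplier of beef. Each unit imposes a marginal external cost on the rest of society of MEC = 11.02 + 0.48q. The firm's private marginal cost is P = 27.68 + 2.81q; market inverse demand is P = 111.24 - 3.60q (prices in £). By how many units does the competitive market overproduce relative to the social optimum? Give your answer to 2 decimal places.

2.51 units

Market equilibrium (private): 27.68 + 2.81q = 111.24 - 3.60q → q_m = 13.0359.
Social marginal cost = private MC + MEC = 38.70 + 3.29q.
Set SMC = demand: 38.70 + 3.29q = 111.24 - 3.60q → q* = 10.5283.
Gap = |13.0359 − 10.5283| = 2.5076.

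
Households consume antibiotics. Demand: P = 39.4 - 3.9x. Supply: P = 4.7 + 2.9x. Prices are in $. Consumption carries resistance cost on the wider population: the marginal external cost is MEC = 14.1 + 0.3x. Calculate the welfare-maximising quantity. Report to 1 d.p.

Social marginal benefit = demand − MEC = 25.3 - 4.2x.
Set SMB = MC: 25.3 - 4.2x = 4.7 + 2.9x → x* = 2.9014.

x* = 2.9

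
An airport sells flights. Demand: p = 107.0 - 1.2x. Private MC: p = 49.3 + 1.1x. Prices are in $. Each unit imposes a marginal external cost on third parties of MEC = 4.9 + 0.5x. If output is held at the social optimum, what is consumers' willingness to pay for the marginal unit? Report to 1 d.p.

P = $84.4

Social marginal cost = private MC + MEC = 54.2 + 1.6x.
Set SMC = demand: 54.2 + 1.6x = 107.0 - 1.2x → x* = 18.8571.
Consumer price on the demand curve at x*: 107.0 − 1.2×18.8571 = 84.3715.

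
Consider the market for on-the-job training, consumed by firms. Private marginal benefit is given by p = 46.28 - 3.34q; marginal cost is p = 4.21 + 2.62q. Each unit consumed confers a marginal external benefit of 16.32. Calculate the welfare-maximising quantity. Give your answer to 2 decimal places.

Social marginal benefit = demand + MEB = 62.60 - 3.34q.
Set SMB = MC: 62.60 - 3.34q = 4.21 + 2.62q → q* = 9.7970.

q* = 9.80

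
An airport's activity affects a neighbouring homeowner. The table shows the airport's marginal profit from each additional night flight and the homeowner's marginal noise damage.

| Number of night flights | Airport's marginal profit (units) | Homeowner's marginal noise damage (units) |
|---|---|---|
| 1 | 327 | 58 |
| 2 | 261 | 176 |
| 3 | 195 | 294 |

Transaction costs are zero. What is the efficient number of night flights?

2

Bargaining reaches the level where marginal profit last exceeds marginal noise damage.
That holds through level 2 (261 ≥ 176) but not at 3 (195 < 294).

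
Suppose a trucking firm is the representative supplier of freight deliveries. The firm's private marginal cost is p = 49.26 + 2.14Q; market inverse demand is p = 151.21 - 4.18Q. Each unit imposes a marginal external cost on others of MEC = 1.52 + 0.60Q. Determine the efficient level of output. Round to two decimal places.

Social marginal cost = private MC + MEC = 50.78 + 2.74Q.
Set SMC = demand: 50.78 + 2.74Q = 151.21 - 4.18Q → Q* = 14.5130.

Q* = 14.51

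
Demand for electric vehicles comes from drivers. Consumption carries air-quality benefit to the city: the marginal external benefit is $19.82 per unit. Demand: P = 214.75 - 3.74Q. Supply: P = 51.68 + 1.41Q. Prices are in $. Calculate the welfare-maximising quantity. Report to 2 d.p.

Q* = 35.51

Social marginal benefit = demand + MEB = 234.57 - 3.74Q.
Set SMB = MC: 234.57 - 3.74Q = 51.68 + 1.41Q → Q* = 35.5126.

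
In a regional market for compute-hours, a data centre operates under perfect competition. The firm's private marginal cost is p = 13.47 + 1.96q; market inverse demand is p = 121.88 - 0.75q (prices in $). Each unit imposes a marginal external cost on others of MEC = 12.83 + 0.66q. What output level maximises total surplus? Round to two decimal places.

q* = 28.36

Social marginal cost = private MC + MEC = 26.30 + 2.62q.
Set SMC = demand: 26.30 + 2.62q = 121.88 - 0.75q → q* = 28.3620.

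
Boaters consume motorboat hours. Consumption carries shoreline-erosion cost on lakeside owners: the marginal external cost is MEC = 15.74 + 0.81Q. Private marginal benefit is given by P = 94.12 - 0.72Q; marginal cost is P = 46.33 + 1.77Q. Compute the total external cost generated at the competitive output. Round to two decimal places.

Market equilibrium (private): 46.33 + 1.77Q = 94.12 - 0.72Q → Q_m = 19.1928.
Total external cost = ∫₀^{Q_m} (15.74 + 0.81Q) dQ = 15.74×19.1928 + ½×0.81×19.1928² = 451.2819.

451.28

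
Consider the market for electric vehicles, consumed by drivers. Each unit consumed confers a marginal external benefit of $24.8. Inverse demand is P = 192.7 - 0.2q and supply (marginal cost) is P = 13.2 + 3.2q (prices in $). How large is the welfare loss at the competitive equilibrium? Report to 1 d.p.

Market equilibrium (private): 13.2 + 3.2q = 192.7 - 0.2q → q_m = 52.7941.
Social marginal benefit = demand + MEB = 217.5 - 0.2q.
Set SMB = MC: 217.5 - 0.2q = 13.2 + 3.2q → q* = 60.0882.
The welfare-loss triangle has base |q_m − q*| and height MEB(q_m) (the vertical gap between SMB and MC is zero at q* and MEB at q_m).
DWL = ½ × 7.2941 × 24.8000 = 90.4468.

DWL = $90.4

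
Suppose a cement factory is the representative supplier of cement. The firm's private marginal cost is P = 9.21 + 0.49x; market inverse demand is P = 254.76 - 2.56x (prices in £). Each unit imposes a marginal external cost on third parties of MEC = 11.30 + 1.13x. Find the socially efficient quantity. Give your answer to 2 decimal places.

x* = 56.04

Social marginal cost = private MC + MEC = 20.51 + 1.62x.
Set SMC = demand: 20.51 + 1.62x = 254.76 - 2.56x → x* = 56.0407.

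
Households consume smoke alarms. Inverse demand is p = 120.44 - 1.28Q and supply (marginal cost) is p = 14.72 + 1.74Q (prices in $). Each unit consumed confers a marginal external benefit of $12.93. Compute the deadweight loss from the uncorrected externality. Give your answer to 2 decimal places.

DWL = $27.68

Market equilibrium (private): 14.72 + 1.74Q = 120.44 - 1.28Q → Q_m = 35.0066.
Social marginal benefit = demand + MEB = 133.37 - 1.28Q.
Set SMB = MC: 133.37 - 1.28Q = 14.72 + 1.74Q → Q* = 39.2881.
Height of the DWL triangle at Q_m is SMB(Q_m) − MC(Q_m) = MEB(Q_m) = 12.9300.
DWL = ½ × 4.2815 × 12.9300 = 27.6799.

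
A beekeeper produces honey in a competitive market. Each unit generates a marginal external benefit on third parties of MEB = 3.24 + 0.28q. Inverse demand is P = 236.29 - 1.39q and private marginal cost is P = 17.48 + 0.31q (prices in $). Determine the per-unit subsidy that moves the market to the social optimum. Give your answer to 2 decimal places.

Social marginal cost = private MC − MEB = 14.24 + 0.03q.
Set SMC = demand: 14.24 + 0.03q = 236.29 - 1.39q → q* = 156.3732.
The Pigouvian subsidy equals MEB at q*: 3.24 + 0.28×156.3732 = 47.0245.

subsidy = $47.02 per unit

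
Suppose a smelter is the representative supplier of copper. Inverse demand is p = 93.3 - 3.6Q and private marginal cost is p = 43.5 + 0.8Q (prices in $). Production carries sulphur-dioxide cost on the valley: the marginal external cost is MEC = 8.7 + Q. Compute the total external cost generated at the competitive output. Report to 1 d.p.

$162.5

Market equilibrium (private): 43.5 + 0.8Q = 93.3 - 3.6Q → Q_m = 11.3182.
Total external cost = ∫₀^{Q_m} (8.7 + 1.0Q) dQ = 8.7×11.3182 + ½×1.0×11.3182² = 162.5192.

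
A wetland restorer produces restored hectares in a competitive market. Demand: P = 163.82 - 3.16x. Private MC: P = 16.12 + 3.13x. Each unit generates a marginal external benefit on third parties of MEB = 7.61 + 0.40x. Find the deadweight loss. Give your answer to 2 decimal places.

DWL = 24.54

Market equilibrium (private): 16.12 + 3.13x = 163.82 - 3.16x → x_m = 23.4817.
Social marginal cost = private MC − MEB = 8.51 + 2.73x.
Set SMC = demand: 8.51 + 2.73x = 163.82 - 3.16x → x* = 26.3684.
The loss is the area between SMC and demand from x* to x_m; with linear curves that's a triangle of height MEB(x_m).
DWL = ½ × 2.8867 × 17.0027 = 24.5408.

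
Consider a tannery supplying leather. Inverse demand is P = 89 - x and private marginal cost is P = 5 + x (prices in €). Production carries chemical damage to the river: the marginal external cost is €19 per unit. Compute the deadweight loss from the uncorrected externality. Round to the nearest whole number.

Market equilibrium (private): 5 + x = 89 - x → x_m = 42.0000.
Social marginal cost = private MC + MEC = 24 + x.
Set SMC = demand: 24 + x = 89 - x → x* = 32.5000.
The loss is the area between SMC and demand from x* to x_m; with linear curves that's a triangle of height MEC(x_m).
DWL = ½ × 9.5000 × 19.0000 = 90.2500.

DWL = €90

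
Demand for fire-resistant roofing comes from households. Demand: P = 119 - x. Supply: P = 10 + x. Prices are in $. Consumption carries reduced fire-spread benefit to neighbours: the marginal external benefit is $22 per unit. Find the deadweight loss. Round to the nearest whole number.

Market equilibrium (private): 10 + x = 119 - x → x_m = 54.5000.
Social marginal benefit = demand + MEB = 141 - x.
Set SMB = MC: 141 - x = 10 + x → x* = 65.5000.
Height of the DWL triangle at x_m is SMB(x_m) − MC(x_m) = MEB(x_m) = 22.0000.
DWL = ½ × 11.0000 × 22.0000 = 121.0000.

DWL = $121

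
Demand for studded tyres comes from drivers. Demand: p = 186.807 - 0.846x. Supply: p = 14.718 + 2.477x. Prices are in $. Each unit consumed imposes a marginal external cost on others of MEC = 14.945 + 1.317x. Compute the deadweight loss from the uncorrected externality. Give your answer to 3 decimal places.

DWL = $745.013

Market equilibrium (private): 14.718 + 2.477x = 186.807 - 0.846x → x_m = 51.7872.
Social marginal benefit = demand − MEC = 171.862 - 2.163x.
Set SMB = MC: 171.862 - 2.163x = 14.718 + 2.477x → x* = 33.8672.
Height of the DWL triangle at x_m is MC(x_m) − SMB(x_m) = MEC(x_m) = 83.1488.
DWL = ½ × 17.9200 × 83.1488 = 745.0132.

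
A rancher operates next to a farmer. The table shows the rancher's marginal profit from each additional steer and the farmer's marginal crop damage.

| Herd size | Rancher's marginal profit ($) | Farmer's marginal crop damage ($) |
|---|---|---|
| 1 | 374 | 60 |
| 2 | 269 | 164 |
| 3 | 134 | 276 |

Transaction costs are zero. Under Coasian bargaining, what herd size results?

Bargaining reaches the level where marginal profit last exceeds marginal crop damage.
That holds through level 2 (269 ≥ 164) but not at 3 (134 < 276).

2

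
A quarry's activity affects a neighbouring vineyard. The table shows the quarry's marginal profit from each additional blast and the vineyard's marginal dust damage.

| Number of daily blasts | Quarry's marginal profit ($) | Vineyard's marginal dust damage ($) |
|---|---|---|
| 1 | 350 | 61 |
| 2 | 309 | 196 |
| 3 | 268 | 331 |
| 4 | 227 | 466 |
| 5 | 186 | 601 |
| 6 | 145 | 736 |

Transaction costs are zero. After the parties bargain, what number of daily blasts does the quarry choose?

2

Bargaining reaches the level where marginal profit last exceeds marginal dust damage.
That holds through level 2 (309 ≥ 196) but not at 3 (268 < 331).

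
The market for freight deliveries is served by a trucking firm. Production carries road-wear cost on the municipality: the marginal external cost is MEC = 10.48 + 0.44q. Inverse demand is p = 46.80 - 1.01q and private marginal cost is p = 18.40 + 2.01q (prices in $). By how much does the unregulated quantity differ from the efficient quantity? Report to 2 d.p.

Market equilibrium (private): 18.40 + 2.01q = 46.80 - 1.01q → q_m = 9.4040.
Social marginal cost = private MC + MEC = 28.88 + 2.45q.
Set SMC = demand: 28.88 + 2.45q = 46.80 - 1.01q → q* = 5.1792.
Gap = |9.4040 − 5.1792| = 4.2248.

4.22 units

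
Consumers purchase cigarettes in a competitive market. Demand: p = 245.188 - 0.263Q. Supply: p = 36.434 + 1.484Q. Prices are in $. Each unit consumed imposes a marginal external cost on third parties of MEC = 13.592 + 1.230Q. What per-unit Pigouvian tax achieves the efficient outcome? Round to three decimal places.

Social marginal benefit = demand − MEC = 231.596 - 1.493Q.
Set SMB = MC: 231.596 - 1.493Q = 36.434 + 1.484Q → Q* = 65.5566.
The Pigouvian tax equals MEC at Q*: 13.592 + 1.230×65.5566 = 94.2266.

tax = $94.227 per unit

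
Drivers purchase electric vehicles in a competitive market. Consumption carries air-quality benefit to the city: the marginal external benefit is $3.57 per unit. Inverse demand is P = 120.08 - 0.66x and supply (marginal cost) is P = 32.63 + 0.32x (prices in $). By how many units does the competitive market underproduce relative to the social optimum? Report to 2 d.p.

3.64 units

Market equilibrium (private): 32.63 + 0.32x = 120.08 - 0.66x → x_m = 89.2347.
Social marginal benefit = demand + MEB = 123.65 - 0.66x.
Set SMB = MC: 123.65 - 0.66x = 32.63 + 0.32x → x* = 92.8776.
Gap = |89.2347 − 92.8776| = 3.6429.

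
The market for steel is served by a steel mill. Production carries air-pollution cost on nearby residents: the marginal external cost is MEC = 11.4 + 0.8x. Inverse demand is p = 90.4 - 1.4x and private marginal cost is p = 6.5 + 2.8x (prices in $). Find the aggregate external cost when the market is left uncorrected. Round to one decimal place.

$387.3

Market equilibrium (private): 6.5 + 2.8x = 90.4 - 1.4x → x_m = 19.9762.
Total external cost = ∫₀^{x_m} (11.4 + 0.8x) dx = 11.4×19.9762 + ½×0.8×19.9762² = 387.3481.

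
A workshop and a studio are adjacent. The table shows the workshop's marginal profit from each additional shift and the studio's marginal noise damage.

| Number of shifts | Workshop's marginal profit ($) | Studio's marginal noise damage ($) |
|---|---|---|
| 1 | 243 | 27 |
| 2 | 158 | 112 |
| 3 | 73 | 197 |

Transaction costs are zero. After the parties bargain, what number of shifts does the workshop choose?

2

Bargaining reaches the level where marginal profit last exceeds marginal noise damage.
That holds through level 2 (158 ≥ 112) but not at 3 (73 < 197).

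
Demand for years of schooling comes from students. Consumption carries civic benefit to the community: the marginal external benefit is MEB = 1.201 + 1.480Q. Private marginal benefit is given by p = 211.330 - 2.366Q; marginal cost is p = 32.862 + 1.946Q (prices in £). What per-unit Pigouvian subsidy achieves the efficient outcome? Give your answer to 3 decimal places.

Social marginal benefit = demand + MEB = 212.531 - 0.886Q.
Set SMB = MC: 212.531 - 0.886Q = 32.862 + 1.946Q → Q* = 63.4424.
The Pigouvian subsidy equals MEB at Q*: 1.201 + 1.480×63.4424 = 95.0958.

subsidy = £95.096 per unit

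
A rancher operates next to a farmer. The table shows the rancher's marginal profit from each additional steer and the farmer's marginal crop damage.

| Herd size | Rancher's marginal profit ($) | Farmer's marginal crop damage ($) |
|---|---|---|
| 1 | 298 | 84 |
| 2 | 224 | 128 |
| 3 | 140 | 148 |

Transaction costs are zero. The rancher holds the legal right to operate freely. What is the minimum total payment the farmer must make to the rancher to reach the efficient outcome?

Left alone the rancher would choose level 3 (marginal profit stays positive).
Efficient level: k* = 2 (marginal profit ≥ marginal crop damage through 2).
The farmer must at least cover the rancher's forgone profit from cutting 3→2: 140 = 140.

$140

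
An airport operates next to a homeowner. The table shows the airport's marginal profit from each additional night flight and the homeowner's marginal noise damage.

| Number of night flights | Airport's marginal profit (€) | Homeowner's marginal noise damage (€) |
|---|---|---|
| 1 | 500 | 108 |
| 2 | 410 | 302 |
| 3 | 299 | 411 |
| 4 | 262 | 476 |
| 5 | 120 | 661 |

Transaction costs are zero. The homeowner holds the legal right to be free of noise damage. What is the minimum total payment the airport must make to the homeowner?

€410

Efficient level: marginal profit ≥ marginal noise damage through level 2, so k* = 2.
With the homeowner holding the right, the airport must at least compensate total damage at k*: 108 + 302 = 410.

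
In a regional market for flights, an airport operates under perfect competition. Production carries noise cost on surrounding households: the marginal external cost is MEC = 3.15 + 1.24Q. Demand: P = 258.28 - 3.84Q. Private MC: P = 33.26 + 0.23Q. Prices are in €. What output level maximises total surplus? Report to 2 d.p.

Q* = 41.78

Social marginal cost = private MC + MEC = 36.41 + 1.47Q.
Set SMC = demand: 36.41 + 1.47Q = 258.28 - 3.84Q → Q* = 41.7834.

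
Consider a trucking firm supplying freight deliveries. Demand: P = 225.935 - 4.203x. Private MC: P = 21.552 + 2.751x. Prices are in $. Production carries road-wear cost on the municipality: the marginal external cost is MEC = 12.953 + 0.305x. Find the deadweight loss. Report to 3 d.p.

DWL = $33.087

Market equilibrium (private): 21.552 + 2.751x = 225.935 - 4.203x → x_m = 29.3907.
Social marginal cost = private MC + MEC = 34.505 + 3.056x.
Set SMC = demand: 34.505 + 3.056x = 225.935 - 4.203x → x* = 26.3714.
Height of the DWL triangle at x_m is SMC(x_m) − demand(x_m) = MEC(x_m) = 21.9172.
DWL = ½ × 3.0193 × 21.9172 = 33.0873.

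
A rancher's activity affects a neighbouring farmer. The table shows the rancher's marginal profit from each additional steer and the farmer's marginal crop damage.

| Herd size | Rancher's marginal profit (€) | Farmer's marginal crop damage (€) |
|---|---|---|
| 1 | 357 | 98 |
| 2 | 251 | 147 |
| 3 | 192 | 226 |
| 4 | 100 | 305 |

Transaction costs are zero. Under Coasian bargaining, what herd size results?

Bargaining reaches the level where marginal profit last exceeds marginal crop damage.
That holds through level 2 (251 ≥ 147) but not at 3 (192 < 226).

2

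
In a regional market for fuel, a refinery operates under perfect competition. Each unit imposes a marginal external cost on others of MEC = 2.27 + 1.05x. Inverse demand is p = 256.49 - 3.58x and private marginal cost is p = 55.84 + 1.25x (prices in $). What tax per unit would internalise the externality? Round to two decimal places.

tax = $37.70 per unit

Social marginal cost = private MC + MEC = 58.11 + 2.30x.
Set SMC = demand: 58.11 + 2.30x = 256.49 - 3.58x → x* = 33.7381.
The Pigouvian tax equals MEC at x*: 2.27 + 1.05×33.7381 = 37.6950.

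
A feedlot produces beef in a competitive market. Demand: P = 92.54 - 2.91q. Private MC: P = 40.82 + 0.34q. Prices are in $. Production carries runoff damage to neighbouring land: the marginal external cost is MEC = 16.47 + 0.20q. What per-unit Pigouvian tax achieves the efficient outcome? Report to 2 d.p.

tax = $18.51 per unit

Social marginal cost = private MC + MEC = 57.29 + 0.54q.
Set SMC = demand: 57.29 + 0.54q = 92.54 - 2.91q → q* = 10.2174.
The Pigouvian tax equals MEC at q*: 16.47 + 0.20×10.2174 = 18.5135.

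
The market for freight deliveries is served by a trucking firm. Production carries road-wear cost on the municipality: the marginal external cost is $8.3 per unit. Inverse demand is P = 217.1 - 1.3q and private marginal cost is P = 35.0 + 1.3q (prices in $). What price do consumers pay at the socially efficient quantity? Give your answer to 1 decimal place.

P = $130.2

Social marginal cost = private MC + MEC = 43.3 + 1.3q.
Set SMC = demand: 43.3 + 1.3q = 217.1 - 1.3q → q* = 66.8462.
Consumer price on the demand curve at q*: 217.1 − 1.3×66.8462 = 130.1999.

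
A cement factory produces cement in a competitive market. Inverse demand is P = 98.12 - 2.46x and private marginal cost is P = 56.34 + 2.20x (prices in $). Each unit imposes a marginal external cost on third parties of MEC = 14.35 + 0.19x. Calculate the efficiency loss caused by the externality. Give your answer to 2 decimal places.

Market equilibrium (private): 56.34 + 2.20x = 98.12 - 2.46x → x_m = 8.9657.
Social marginal cost = private MC + MEC = 70.69 + 2.39x.
Set SMC = demand: 70.69 + 2.39x = 98.12 - 2.46x → x* = 5.6557.
The loss is the area between SMC and demand from x* to x_m; with linear curves that's a triangle of height MEC(x_m).
DWL = ½ × 3.3100 × 16.0535 = 26.5685.

DWL = $26.57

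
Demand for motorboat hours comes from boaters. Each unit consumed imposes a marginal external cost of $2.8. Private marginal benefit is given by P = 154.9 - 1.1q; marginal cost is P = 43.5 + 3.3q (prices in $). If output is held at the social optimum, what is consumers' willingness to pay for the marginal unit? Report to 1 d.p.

Social marginal benefit = demand − MEC = 152.1 - 1.1q.
Set SMB = MC: 152.1 - 1.1q = 43.5 + 3.3q → q* = 24.6818.
Consumer price on the demand curve at q*: 154.9 − 1.1×24.6818 = 127.7500.

P = $127.8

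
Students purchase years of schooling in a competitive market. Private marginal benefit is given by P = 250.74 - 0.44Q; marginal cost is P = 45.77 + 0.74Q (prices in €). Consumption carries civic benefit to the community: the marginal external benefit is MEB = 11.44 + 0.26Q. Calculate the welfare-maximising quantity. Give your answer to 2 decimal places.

Q* = 235.23

Social marginal benefit = demand + MEB = 262.18 - 0.18Q.
Set SMB = MC: 262.18 - 0.18Q = 45.77 + 0.74Q → Q* = 235.2283.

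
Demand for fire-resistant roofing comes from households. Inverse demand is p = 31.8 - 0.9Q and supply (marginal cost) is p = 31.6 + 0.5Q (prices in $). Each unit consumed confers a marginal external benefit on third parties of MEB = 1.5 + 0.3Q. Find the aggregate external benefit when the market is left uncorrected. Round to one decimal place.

Market equilibrium (private): 31.6 + 0.5Q = 31.8 - 0.9Q → Q_m = 0.1429.
Total external benefit = ∫₀^{Q_m} (1.5 + 0.3Q) dQ = 1.5×0.1429 + ½×0.3×0.1429² = 0.2174.

$0.2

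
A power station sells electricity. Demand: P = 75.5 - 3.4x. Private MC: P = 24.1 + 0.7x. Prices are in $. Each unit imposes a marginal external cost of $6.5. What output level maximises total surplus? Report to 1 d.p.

x* = 11.0

Social marginal cost = private MC + MEC = 30.6 + 0.7x.
Set SMC = demand: 30.6 + 0.7x = 75.5 - 3.4x → x* = 10.9512.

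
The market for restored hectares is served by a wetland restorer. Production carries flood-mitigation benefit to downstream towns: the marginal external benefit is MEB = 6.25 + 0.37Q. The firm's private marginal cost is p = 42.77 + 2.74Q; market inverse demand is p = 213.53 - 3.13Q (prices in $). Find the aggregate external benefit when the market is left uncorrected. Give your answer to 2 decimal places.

$338.37

Market equilibrium (private): 42.77 + 2.74Q = 213.53 - 3.13Q → Q_m = 29.0903.
Total external benefit = ∫₀^{Q_m} (6.25 + 0.37Q) dQ = 6.25×29.0903 + ½×0.37×29.0903² = 338.3698.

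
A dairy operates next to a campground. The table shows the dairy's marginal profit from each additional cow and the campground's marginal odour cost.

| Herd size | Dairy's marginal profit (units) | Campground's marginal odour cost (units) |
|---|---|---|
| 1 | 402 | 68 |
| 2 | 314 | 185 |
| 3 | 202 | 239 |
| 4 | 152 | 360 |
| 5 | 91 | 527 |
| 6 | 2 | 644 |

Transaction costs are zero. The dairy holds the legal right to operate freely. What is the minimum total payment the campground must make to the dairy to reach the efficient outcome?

447

Left alone the dairy would choose level 6 (marginal profit stays positive).
Efficient level: k* = 2 (marginal profit ≥ marginal odour cost through 2).
The campground must at least cover the dairy's forgone profit from cutting 6→2: 202 + 152 + 91 + 2 = 447.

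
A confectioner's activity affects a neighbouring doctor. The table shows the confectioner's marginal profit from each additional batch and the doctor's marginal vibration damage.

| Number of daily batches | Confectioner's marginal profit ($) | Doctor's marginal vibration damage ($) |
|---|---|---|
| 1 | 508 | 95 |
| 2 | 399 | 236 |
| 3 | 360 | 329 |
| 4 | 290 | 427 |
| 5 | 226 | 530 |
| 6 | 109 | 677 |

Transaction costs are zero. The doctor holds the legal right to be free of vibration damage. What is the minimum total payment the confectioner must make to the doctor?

Efficient level: marginal profit ≥ marginal vibration damage through level 3, so k* = 3.
With the doctor holding the right, the confectioner must at least compensate total damage at k*: 95 + 236 + 329 = 660.

$660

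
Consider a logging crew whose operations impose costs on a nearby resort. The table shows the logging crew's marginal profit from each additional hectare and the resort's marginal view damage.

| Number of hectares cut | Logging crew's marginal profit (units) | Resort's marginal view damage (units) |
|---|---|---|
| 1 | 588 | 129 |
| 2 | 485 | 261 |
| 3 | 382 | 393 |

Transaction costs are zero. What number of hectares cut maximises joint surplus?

Bargaining reaches the level where marginal profit last exceeds marginal view damage.
That holds through level 2 (485 ≥ 261) but not at 3 (382 < 393).

2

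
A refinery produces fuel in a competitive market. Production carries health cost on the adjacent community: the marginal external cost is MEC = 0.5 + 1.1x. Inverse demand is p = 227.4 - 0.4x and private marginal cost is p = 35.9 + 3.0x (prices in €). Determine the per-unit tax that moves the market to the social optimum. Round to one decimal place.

tax = €47.2 per unit

Social marginal cost = private MC + MEC = 36.4 + 4.1x.
Set SMC = demand: 36.4 + 4.1x = 227.4 - 0.4x → x* = 42.4444.
The Pigouvian tax equals MEC at x*: 0.5 + 1.1×42.4444 = 47.1888.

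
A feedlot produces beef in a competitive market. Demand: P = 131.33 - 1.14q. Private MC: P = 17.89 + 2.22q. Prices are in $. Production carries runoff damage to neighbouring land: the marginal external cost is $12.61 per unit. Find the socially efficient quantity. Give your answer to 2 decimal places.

Social marginal cost = private MC + MEC = 30.50 + 2.22q.
Set SMC = demand: 30.50 + 2.22q = 131.33 - 1.14q → q* = 30.0089.

q* = 30.01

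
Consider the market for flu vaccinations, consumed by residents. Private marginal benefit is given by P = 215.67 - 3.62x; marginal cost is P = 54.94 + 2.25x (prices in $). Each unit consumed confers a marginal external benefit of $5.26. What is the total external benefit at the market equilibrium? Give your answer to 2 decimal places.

$144.03

Market equilibrium (private): 54.94 + 2.25x = 215.67 - 3.62x → x_m = 27.3816.
Total external benefit = MEB × x_m = 5.26 × 27.3816 = 144.0272.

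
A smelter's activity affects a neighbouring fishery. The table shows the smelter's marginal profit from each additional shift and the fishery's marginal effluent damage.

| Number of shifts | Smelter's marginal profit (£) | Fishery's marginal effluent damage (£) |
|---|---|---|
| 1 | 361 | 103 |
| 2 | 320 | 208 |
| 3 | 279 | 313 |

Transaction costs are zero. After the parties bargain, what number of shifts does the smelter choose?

Bargaining reaches the level where marginal profit last exceeds marginal effluent damage.
That holds through level 2 (320 ≥ 208) but not at 3 (279 < 313).

2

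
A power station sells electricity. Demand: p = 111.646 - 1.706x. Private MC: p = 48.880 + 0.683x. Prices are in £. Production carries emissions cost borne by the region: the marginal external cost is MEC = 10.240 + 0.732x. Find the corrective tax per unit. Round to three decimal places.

Social marginal cost = private MC + MEC = 59.120 + 1.415x.
Set SMC = demand: 59.120 + 1.415x = 111.646 - 1.706x → x* = 16.8299.
The Pigouvian tax equals MEC at x*: 10.240 + 0.732×16.8299 = 22.5595.

tax = £22.559 per unit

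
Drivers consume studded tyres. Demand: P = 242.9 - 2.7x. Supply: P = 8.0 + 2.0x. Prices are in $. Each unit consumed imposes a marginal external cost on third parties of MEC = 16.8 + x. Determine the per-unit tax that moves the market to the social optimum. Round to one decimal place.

tax = $55.1 per unit

Social marginal benefit = demand − MEC = 226.1 - 3.7x.
Set SMB = MC: 226.1 - 3.7x = 8.0 + 2.0x → x* = 38.2632.
The Pigouvian tax equals MEC at x*: 16.8 + 1.0×38.2632 = 55.0632.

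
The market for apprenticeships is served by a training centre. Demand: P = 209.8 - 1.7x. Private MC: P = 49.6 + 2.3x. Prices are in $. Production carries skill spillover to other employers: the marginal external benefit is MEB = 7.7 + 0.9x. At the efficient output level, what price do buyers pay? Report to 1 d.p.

Social marginal cost = private MC − MEB = 41.9 + 1.4x.
Set SMC = demand: 41.9 + 1.4x = 209.8 - 1.7x → x* = 54.1613.
Consumer price on the demand curve at x*: 209.8 − 1.7×54.1613 = 117.7258.

P = $117.7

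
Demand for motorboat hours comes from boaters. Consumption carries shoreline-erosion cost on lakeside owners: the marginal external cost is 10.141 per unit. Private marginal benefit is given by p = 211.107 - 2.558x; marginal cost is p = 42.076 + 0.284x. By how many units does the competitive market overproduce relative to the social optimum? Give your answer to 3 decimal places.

Market equilibrium (private): 42.076 + 0.284x = 211.107 - 2.558x → x_m = 59.4761.
Social marginal benefit = demand − MEC = 200.966 - 2.558x.
Set SMB = MC: 200.966 - 2.558x = 42.076 + 0.284x → x* = 55.9078.
Gap = |59.4761 − 55.9078| = 3.5683.

3.568 units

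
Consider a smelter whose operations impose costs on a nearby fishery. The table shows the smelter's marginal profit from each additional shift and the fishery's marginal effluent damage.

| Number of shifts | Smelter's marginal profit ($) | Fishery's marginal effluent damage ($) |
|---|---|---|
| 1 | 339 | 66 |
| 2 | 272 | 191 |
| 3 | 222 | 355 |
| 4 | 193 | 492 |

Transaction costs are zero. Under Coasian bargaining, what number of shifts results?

Bargaining reaches the level where marginal profit last exceeds marginal effluent damage.
That holds through level 2 (272 ≥ 191) but not at 3 (222 < 355).

2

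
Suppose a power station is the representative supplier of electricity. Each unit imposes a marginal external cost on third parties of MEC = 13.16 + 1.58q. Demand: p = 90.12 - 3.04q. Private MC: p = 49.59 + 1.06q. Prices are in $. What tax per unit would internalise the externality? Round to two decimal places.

Social marginal cost = private MC + MEC = 62.75 + 2.64q.
Set SMC = demand: 62.75 + 2.64q = 90.12 - 3.04q → q* = 4.8187.
The Pigouvian tax equals MEC at q*: 13.16 + 1.58×4.8187 = 20.7735.

tax = $20.77 per unit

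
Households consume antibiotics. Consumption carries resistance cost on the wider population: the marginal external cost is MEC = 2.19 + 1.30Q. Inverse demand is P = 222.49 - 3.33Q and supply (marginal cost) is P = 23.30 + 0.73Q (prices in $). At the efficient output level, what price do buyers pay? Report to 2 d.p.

P = $100.10

Social marginal benefit = demand − MEC = 220.30 - 4.63Q.
Set SMB = MC: 220.30 - 4.63Q = 23.30 + 0.73Q → Q* = 36.7537.
Consumer price on the demand curve at Q*: 222.49 − 3.33×36.7537 = 100.1002.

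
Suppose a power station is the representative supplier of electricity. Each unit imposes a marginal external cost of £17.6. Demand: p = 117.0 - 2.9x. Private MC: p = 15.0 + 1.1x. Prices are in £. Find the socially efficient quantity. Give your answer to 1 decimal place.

Social marginal cost = private MC + MEC = 32.6 + 1.1x.
Set SMC = demand: 32.6 + 1.1x = 117.0 - 2.9x → x* = 21.1000.

x* = 21.1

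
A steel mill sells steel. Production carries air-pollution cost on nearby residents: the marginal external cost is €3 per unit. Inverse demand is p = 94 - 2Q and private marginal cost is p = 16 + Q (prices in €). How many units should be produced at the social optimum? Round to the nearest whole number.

Q* = 25

Social marginal cost = private MC + MEC = 19 + Q.
Set SMC = demand: 19 + Q = 94 - 2Q → Q* = 25.0000.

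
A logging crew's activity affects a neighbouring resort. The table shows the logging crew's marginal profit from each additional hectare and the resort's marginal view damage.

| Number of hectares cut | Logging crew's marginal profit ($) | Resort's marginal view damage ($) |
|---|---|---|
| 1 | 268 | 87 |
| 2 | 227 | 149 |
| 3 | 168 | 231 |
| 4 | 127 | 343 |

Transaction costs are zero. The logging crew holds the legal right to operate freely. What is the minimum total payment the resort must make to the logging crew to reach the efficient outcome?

$295

Left alone the logging crew would choose level 4 (marginal profit stays positive).
Efficient level: k* = 2 (marginal profit ≥ marginal view damage through 2).
The resort must at least cover the logging crew's forgone profit from cutting 4→2: 168 + 127 = 295.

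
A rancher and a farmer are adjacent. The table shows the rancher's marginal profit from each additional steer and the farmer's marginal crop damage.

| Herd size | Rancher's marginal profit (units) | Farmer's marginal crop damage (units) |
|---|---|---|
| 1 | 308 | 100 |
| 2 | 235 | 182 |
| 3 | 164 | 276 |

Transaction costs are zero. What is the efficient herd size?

Bargaining reaches the level where marginal profit last exceeds marginal crop damage.
That holds through level 2 (235 ≥ 182) but not at 3 (164 < 276).

2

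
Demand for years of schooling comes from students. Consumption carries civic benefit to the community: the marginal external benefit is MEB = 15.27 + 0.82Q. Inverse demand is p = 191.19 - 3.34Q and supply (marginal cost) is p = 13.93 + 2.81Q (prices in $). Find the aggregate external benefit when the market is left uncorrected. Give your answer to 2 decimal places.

Market equilibrium (private): 13.93 + 2.81Q = 191.19 - 3.34Q → Q_m = 28.8228.
Total external benefit = ∫₀^{Q_m} (15.27 + 0.82Q) dQ = 15.27×28.8228 + ½×0.82×28.8228² = 780.7332.

$780.73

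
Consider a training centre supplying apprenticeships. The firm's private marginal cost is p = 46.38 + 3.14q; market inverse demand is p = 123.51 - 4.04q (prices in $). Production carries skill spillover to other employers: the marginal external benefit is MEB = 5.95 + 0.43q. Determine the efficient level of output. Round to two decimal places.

Social marginal cost = private MC − MEB = 40.43 + 2.71q.
Set SMC = demand: 40.43 + 2.71q = 123.51 - 4.04q → q* = 12.3081.

q* = 12.31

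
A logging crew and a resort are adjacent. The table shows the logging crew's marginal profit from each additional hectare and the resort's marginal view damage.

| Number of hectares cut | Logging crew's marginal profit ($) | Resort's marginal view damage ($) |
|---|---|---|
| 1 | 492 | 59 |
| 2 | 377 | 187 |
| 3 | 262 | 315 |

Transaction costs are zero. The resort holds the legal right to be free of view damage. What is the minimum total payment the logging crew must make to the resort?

$246

Efficient level: marginal profit ≥ marginal view damage through level 2, so k* = 2.
With the resort holding the right, the logging crew must at least compensate total damage at k*: 59 + 187 = 246.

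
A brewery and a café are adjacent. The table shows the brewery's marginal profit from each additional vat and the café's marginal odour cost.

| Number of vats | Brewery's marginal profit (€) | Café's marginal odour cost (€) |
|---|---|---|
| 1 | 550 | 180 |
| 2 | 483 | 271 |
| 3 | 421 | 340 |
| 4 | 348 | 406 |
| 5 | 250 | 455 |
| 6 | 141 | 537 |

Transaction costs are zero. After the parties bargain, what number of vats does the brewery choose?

Bargaining reaches the level where marginal profit last exceeds marginal odour cost.
That holds through level 3 (421 ≥ 340) but not at 4 (348 < 406).

3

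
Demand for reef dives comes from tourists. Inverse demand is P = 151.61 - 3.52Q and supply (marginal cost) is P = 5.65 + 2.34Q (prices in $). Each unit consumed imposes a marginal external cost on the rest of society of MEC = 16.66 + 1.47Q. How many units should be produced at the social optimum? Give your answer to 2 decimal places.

Social marginal benefit = demand − MEC = 134.95 - 4.99Q.
Set SMB = MC: 134.95 - 4.99Q = 5.65 + 2.34Q → Q* = 17.6398.

Q* = 17.64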